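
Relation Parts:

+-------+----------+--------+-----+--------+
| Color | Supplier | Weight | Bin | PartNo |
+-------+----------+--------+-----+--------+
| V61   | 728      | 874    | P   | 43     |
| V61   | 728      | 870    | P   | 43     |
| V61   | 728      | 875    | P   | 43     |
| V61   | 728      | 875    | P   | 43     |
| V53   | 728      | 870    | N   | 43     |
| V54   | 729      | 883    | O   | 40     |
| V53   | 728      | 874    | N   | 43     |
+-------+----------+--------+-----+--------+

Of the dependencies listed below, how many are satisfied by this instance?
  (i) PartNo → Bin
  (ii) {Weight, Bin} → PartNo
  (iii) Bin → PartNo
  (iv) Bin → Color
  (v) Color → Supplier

(i) PartNo → Bin: PartNo=43: 6 rows → Bin takes values {P, N} — violation — fails.
(ii) {Weight, Bin} → PartNo: every LHS value maps to a single RHS value — holds.
(iii) Bin → PartNo: every LHS value maps to a single RHS value — holds.
(iv) Bin → Color: every LHS value maps to a single RHS value — holds.
(v) Color → Supplier: every LHS value maps to a single RHS value — holds.
4 of the 5 dependencies hold.

4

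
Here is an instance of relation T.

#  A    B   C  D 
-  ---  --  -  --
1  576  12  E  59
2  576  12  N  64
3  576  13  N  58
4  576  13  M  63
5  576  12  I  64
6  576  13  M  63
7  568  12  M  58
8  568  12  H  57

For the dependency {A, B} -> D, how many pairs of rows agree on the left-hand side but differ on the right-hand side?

5

(A=576, B=12): violating pairs (1,2), (1,5) — 2 pairs.
(A=576, B=13): violating pairs (3,4), (3,6) — 2 pairs.
(A=568, B=12): violating pairs (7,8) — 1 pair.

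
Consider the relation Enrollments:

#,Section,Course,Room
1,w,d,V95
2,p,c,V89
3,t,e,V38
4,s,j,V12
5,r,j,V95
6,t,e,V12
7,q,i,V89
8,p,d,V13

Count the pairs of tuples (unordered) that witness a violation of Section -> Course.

Section=p: violating pairs (2,8) — 1 pair.
Section=t: all 2 rows agree on Course — 0 pairs.

1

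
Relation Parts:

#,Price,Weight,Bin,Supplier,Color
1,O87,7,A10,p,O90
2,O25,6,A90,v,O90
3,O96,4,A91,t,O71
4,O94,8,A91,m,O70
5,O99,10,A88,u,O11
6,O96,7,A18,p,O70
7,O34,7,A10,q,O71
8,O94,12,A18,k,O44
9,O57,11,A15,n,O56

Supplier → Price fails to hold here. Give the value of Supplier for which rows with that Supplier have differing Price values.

p

Supplier=p: rows 1, 6 → Price takes values {O87, O96} — violation
Supplier=v: row 2 → Price = O25 ✓
Supplier=t: row 3 → Price = O96 ✓
Supplier=m: row 4 → Price = O94 ✓
Supplier=u: row 5 → Price = O99 ✓
Supplier=q: row 7 → Price = O34 ✓
Supplier=k: row 8 → Price = O94 ✓
Supplier=n: row 9 → Price = O57 ✓
The only Supplier value with inconsistent Price is Supplier=p.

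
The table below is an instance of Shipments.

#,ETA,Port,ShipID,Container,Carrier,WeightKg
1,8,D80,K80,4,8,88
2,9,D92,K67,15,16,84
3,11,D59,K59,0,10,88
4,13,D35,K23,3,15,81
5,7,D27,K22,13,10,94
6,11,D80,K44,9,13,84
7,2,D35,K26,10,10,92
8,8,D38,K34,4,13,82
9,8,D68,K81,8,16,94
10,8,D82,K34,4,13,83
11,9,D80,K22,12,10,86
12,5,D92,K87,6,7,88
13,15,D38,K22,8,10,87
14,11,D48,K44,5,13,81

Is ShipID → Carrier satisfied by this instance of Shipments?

ShipID=K80: row 1 → Carrier = 8 ✓
ShipID=K67: row 2 → Carrier = 16 ✓
ShipID=K59: row 3 → Carrier = 10 ✓
ShipID=K23: row 4 → Carrier = 15 ✓
ShipID=K22: rows 5, 11, 13 → Carrier = 10, 10, 10 ✓
ShipID=K44: rows 6, 14 → Carrier = 13, 13 ✓
ShipID=K26: row 7 → Carrier = 10 ✓
ShipID=K34: rows 8, 10 → Carrier = 13, 13 ✓
ShipID=K81: row 9 → Carrier = 16 ✓
ShipID=K87: row 12 → Carrier = 7 ✓
Every ShipID value is associated with a single Carrier value, so ShipID → Carrier holds.

Yes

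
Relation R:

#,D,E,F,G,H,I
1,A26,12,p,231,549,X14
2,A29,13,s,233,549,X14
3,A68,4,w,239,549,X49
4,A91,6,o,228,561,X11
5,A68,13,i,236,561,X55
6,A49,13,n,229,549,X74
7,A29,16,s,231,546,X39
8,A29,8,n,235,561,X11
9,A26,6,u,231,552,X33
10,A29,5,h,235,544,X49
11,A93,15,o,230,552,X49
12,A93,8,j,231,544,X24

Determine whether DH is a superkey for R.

Yes

All 12 rows have distinct DH values, so DH → (all attributes) holds and DH is a superkey.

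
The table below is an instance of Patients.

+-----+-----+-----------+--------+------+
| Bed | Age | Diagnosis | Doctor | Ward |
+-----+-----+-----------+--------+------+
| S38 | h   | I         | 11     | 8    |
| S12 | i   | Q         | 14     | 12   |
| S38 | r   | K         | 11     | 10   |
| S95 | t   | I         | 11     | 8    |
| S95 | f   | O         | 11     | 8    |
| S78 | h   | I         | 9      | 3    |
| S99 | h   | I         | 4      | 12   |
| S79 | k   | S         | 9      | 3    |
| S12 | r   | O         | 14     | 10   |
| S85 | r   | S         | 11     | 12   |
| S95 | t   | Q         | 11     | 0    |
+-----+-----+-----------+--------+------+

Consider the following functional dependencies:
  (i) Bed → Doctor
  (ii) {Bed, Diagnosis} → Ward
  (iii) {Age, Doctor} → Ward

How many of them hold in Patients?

(i) Bed → Doctor: every LHS value maps to a single RHS value — holds.
(ii) {Bed, Diagnosis} → Ward: every LHS value maps to a single RHS value — holds.
(iii) {Age, Doctor} → Ward: (Age=r, Doctor=11): 2 rows → Ward takes values {10, 12} — violation; (Age=t, Doctor=11): 2 rows → Ward takes values {8, 0} — violation — fails.
2 of the 3 dependencies hold.

2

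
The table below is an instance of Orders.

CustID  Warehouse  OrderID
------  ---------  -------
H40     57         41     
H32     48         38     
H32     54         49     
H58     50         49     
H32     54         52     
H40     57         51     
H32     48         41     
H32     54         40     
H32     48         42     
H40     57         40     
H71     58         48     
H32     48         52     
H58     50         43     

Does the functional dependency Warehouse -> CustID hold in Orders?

Yes

Warehouse=57: 3 rows → CustID = H40, H40, H40 ✓
Warehouse=48: 4 rows → CustID = H32, H32, H32, H32 ✓
Warehouse=54: 3 rows → CustID = H32, H32, H32 ✓
Warehouse=50: 2 rows → CustID = H58, H58 ✓
Warehouse=58: 1 row → CustID = H71 ✓
Every Warehouse value is associated with a single CustID value, so Warehouse -> CustID holds.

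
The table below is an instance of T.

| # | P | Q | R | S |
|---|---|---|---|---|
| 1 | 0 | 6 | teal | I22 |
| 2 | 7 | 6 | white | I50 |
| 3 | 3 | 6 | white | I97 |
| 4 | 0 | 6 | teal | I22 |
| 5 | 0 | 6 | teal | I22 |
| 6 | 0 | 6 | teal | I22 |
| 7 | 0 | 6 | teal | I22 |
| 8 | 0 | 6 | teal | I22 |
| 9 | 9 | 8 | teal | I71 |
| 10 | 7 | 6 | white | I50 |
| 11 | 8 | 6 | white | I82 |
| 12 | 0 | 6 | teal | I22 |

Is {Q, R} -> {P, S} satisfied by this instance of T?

No

(Q=6, R=teal): rows 1, 4, 5, 6, 7, 8, 12 → {P,S} = (0, I22), (0, I22), (0, I22), (0, I22), (0, I22), (0, I22), (0, I22) ✓
(Q=6, R=white): rows 2, 3, 10, 11 → {P,S} takes values {(7, I50), (3, I97), (8, I82)} — violation
(Q=8, R=teal): row 9 → {P,S} = (9, I71) ✓
Two rows agree on {Q, R} but differ on {P, S}, so {Q, R} -> {P, S} does not hold.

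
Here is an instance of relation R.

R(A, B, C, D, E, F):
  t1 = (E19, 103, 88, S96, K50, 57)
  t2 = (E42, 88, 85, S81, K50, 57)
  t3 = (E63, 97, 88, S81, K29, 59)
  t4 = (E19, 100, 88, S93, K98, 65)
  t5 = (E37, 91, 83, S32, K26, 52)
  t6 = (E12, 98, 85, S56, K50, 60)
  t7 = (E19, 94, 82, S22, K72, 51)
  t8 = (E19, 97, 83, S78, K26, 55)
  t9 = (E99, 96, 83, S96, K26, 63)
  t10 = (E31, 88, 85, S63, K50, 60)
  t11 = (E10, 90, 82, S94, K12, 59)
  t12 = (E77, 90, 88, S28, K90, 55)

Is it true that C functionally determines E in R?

No

C=88: rows 1, 3, 4, 12 → E takes values {K50, K29, K98, K90} — violation
C=85: rows 2, 6, 10 → E = K50, K50, K50 ✓
C=83: rows 5, 8, 9 → E = K26, K26, K26 ✓
C=82: rows 7, 11 → E takes values {K72, K12} — violation
Two rows agree on C but differ on E, so C -> E does not hold.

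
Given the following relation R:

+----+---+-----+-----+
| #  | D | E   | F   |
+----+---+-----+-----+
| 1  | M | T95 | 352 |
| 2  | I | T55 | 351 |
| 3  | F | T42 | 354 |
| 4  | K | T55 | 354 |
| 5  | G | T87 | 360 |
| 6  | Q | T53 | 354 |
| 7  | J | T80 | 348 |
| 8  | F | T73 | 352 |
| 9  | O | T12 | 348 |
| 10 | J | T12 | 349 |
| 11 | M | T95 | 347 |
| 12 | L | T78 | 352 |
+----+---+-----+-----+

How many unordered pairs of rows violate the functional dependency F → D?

F=352: violating pairs (1,8), (1,12), (8,12) — 3 pairs.
F=354: violating pairs (3,4), (3,6), (4,6) — 3 pairs.
F=348: violating pairs (7,9) — 1 pair.

7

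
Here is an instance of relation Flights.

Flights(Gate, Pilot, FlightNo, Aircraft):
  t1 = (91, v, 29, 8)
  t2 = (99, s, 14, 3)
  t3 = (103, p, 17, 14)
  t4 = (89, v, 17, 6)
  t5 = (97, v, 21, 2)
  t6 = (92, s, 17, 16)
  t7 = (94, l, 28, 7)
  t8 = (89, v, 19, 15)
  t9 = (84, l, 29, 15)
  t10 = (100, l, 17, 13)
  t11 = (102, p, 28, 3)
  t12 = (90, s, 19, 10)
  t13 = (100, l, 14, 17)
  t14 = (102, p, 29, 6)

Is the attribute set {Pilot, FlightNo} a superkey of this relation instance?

Yes

All 14 rows have distinct {Pilot, FlightNo} values, so {Pilot, FlightNo} → (all attributes) holds and {Pilot, FlightNo} is a superkey.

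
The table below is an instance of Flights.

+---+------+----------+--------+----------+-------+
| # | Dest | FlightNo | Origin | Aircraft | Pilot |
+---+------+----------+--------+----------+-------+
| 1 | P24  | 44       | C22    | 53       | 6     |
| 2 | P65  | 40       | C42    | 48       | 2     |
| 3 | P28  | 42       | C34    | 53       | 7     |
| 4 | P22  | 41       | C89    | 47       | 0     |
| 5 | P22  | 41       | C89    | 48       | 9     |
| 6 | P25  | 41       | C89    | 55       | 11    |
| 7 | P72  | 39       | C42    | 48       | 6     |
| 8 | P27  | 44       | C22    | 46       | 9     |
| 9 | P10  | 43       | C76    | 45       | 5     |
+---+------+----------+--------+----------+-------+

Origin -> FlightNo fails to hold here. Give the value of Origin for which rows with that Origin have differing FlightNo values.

Origin=C22: rows 1, 8 → FlightNo = 44, 44 ✓
Origin=C42: rows 2, 7 → FlightNo takes values {40, 39} — violation
Origin=C34: row 3 → FlightNo = 42 ✓
Origin=C89: rows 4, 5, 6 → FlightNo = 41, 41, 41 ✓
Origin=C76: row 9 → FlightNo = 43 ✓
The only Origin value with inconsistent FlightNo is Origin=C42.

C42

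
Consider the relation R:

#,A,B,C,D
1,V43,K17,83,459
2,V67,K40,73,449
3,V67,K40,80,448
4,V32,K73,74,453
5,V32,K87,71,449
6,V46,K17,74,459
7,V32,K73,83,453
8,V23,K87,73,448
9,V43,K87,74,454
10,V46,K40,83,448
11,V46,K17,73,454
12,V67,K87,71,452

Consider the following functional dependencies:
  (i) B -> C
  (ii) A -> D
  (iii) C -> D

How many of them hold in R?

0

(i) B -> C: B=K17: rows 1, 6, 11 → C takes values {83, 74, 73} — violation; B=K40: rows 2, 3, 10 → C takes values {73, 80, 83} — violation; B=K73: rows 4, 7 → C takes values {74, 83} — violation; B=K87: rows 5, 8, 9, 12 → C takes values {71, 73, 74} — violation — fails.
(ii) A -> D: A=V43: rows 1, 9 → D takes values {459, 454} — violation; A=V67: rows 2, 3, 12 → D takes values {449, 448, 452} — violation; A=V32: rows 4, 5, 7 → D takes values {453, 449} — violation; A=V46: rows 6, 10, 11 → D takes values {459, 448, 454} — violation — fails.
(iii) C -> D: C=83: rows 1, 7, 10 → D takes values {459, 453, 448} — violation; C=73: rows 2, 8, 11 → D takes values {449, 448, 454} — violation; C=74: rows 4, 6, 9 → D takes values {453, 459, 454} — violation; C=71: rows 5, 12 → D takes values {449, 452} — violation — fails.
None of the 3 dependencies hold.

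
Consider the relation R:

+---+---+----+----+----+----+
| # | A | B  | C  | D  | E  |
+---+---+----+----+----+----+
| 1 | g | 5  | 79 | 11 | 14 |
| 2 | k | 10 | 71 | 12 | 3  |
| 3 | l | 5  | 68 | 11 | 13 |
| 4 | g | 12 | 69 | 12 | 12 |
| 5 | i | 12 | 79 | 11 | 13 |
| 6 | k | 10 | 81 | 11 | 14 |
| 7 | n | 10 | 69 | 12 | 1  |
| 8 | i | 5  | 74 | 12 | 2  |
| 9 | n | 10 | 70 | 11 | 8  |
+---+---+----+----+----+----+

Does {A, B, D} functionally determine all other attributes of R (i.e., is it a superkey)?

Yes

All 9 rows have distinct {A, B, D} values, so {A, B, D} → (all attributes) holds and {A, B, D} is a superkey.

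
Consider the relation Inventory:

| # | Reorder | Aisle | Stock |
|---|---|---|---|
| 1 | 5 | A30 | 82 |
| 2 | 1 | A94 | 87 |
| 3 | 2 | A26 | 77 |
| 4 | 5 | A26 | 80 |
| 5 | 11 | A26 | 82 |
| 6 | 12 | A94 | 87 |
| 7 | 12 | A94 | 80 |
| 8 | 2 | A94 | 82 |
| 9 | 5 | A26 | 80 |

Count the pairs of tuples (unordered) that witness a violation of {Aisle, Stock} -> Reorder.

(Aisle=A94, Stock=87): violating pairs (2,6) — 1 pair.
(Aisle=A26, Stock=80): all 2 rows agree on Reorder — 0 pairs.

1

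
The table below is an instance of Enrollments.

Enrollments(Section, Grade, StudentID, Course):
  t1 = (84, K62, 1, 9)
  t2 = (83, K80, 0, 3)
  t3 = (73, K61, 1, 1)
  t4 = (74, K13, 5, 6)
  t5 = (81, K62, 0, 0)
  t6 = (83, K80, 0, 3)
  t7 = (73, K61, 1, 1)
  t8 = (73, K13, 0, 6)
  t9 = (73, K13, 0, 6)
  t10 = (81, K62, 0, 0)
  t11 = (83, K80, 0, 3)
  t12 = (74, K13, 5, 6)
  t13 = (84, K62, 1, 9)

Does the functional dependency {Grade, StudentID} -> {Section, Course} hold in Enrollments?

(Grade=K62, StudentID=1): rows 1, 13 → {Section,Course} = (84, 9), (84, 9) ✓
(Grade=K80, StudentID=0): rows 2, 6, 11 → {Section,Course} = (83, 3), (83, 3), (83, 3) ✓
(Grade=K61, StudentID=1): rows 3, 7 → {Section,Course} = (73, 1), (73, 1) ✓
(Grade=K13, StudentID=5): rows 4, 12 → {Section,Course} = (74, 6), (74, 6) ✓
(Grade=K62, StudentID=0): rows 5, 10 → {Section,Course} = (81, 0), (81, 0) ✓
(Grade=K13, StudentID=0): rows 8, 9 → {Section,Course} = (73, 6), (73, 6) ✓
Every {Grade, StudentID} value is associated with a single {Section, Course} value, so {Grade, StudentID} -> {Section, Course} holds.

Yes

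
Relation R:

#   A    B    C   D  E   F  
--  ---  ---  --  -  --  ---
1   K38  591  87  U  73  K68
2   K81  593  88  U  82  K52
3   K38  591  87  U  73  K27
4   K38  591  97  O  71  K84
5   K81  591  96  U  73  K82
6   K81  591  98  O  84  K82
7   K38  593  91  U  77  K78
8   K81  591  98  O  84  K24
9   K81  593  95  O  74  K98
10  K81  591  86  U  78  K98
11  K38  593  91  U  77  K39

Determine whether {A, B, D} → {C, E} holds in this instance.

No

(A=K38, B=591, D=U): rows 1, 3 → {C,E} = (87, 73), (87, 73) ✓
(A=K81, B=593, D=U): row 2 → {C,E} = (88, 82) ✓
(A=K38, B=591, D=O): row 4 → {C,E} = (97, 71) ✓
(A=K81, B=591, D=U): rows 5, 10 → {C,E} takes values {(96, 73), (86, 78)} — violation
(A=K81, B=591, D=O): rows 6, 8 → {C,E} = (98, 84), (98, 84) ✓
(A=K38, B=593, D=U): rows 7, 11 → {C,E} = (91, 77), (91, 77) ✓
(A=K81, B=593, D=O): row 9 → {C,E} = (95, 74) ✓
Two rows agree on {A, B, D} but differ on {C, E}, so {A, B, D} → {C, E} does not hold.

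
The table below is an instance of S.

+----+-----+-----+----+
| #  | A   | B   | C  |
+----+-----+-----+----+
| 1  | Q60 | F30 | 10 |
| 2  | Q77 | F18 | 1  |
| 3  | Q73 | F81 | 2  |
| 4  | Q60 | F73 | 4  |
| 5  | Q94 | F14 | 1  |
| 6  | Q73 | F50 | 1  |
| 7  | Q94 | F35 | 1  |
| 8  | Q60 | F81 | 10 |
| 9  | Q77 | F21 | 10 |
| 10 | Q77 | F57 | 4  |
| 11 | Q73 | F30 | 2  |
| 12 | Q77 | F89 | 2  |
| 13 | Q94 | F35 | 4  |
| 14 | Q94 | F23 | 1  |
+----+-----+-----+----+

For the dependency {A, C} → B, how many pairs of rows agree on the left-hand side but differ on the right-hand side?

(A=Q60, C=10): violating pairs (1,8) — 1 pair.
(A=Q73, C=2): violating pairs (3,11) — 1 pair.
(A=Q94, C=1): violating pairs (5,7), (5,14), (7,14) — 3 pairs.

5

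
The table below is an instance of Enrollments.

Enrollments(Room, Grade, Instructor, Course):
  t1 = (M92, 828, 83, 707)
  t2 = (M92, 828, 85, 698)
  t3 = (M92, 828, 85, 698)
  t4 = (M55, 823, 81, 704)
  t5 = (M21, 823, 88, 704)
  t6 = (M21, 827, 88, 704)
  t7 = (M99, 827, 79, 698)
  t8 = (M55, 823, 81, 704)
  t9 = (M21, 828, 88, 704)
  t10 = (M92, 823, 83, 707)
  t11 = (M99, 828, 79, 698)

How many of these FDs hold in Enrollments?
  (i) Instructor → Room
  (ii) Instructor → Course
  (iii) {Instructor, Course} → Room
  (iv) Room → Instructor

(i) Instructor → Room: every LHS value maps to a single RHS value — holds.
(ii) Instructor → Course: every LHS value maps to a single RHS value — holds.
(iii) {Instructor, Course} → Room: every LHS value maps to a single RHS value — holds.
(iv) Room → Instructor: Room=M92: rows 1, 2, 3, 10 → Instructor takes values {83, 85} — violation — fails.
3 of the 4 dependencies hold.

3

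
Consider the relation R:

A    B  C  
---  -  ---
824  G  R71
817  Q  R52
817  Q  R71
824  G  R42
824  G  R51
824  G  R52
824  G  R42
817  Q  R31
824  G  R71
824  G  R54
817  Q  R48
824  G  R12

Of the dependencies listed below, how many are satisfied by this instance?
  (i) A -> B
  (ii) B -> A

2

(i) A -> B: every LHS value maps to a single RHS value — holds.
(ii) B -> A: every LHS value maps to a single RHS value — holds.
2 of the 2 dependencies hold.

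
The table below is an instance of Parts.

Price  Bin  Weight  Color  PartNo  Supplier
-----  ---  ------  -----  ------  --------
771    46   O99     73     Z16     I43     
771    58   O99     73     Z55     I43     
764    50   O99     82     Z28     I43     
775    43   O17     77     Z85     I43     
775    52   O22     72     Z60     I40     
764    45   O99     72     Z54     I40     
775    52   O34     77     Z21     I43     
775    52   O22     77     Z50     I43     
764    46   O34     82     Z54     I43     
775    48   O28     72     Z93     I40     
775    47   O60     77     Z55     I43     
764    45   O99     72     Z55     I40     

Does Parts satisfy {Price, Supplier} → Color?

(Price=771, Supplier=I43): 2 rows → Color = 73, 73 ✓
(Price=764, Supplier=I43): 2 rows → Color = 82, 82 ✓
(Price=775, Supplier=I43): 4 rows → Color = 77, 77, 77, 77 ✓
(Price=775, Supplier=I40): 2 rows → Color = 72, 72 ✓
(Price=764, Supplier=I40): 2 rows → Color = 72, 72 ✓
Every {Price, Supplier} value is associated with a single Color value, so {Price, Supplier} → Color holds.

Yes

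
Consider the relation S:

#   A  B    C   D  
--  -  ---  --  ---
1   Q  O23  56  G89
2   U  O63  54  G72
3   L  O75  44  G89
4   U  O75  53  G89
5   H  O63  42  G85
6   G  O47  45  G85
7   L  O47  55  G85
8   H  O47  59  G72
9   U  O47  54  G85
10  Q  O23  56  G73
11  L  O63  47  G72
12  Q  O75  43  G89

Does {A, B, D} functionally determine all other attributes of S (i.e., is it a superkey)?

Yes

All 12 rows have distinct {A, B, D} values, so {A, B, D} → (all attributes) holds and {A, B, D} is a superkey.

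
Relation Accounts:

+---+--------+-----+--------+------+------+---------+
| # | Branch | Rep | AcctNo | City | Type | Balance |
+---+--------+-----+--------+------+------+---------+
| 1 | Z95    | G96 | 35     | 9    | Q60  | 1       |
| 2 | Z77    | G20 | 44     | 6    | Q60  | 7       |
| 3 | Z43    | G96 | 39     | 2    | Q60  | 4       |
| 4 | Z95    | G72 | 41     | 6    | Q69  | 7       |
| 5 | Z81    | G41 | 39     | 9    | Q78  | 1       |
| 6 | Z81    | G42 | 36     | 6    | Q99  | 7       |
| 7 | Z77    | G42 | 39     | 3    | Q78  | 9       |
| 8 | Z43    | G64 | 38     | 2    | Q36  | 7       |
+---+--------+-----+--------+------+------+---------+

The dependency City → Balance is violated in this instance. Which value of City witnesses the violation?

2

City=9: rows 1, 5 → Balance = 1, 1 ✓
City=6: rows 2, 4, 6 → Balance = 7, 7, 7 ✓
City=2: rows 3, 8 → Balance takes values {4, 7} — violation
City=3: row 7 → Balance = 9 ✓
The only City value with inconsistent Balance is City=2.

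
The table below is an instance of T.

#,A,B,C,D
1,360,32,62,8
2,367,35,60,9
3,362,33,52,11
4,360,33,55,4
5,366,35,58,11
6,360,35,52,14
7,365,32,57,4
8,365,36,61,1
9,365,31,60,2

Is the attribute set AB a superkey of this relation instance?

All 9 rows have distinct AB values, so AB → (all attributes) holds and AB is a superkey.

Yes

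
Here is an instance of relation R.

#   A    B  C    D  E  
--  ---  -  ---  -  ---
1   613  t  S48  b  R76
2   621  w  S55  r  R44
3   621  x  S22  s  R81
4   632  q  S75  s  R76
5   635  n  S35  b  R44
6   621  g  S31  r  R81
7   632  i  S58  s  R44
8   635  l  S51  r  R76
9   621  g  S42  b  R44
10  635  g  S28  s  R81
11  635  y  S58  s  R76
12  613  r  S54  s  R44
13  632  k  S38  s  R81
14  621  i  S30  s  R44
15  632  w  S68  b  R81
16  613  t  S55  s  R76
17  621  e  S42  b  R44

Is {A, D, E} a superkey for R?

No

Rows 9 and 17 have the same {A, D, E} value (A=621, D=b, E=R44) but are distinct tuples, so {A, D, E} does not determine every attribute — not a superkey.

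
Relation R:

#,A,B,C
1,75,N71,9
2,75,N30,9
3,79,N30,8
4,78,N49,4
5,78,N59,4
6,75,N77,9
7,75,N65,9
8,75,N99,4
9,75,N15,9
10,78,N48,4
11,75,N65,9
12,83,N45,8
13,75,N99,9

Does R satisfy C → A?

C=9: rows 1, 2, 6, 7, 9, 11, 13 → A = 75, 75, 75, 75, 75, 75, 75 ✓
C=8: rows 3, 12 → A takes values {79, 83} — violation
C=4: rows 4, 5, 8, 10 → A takes values {78, 75} — violation
Two rows agree on C but differ on A, so C → A does not hold.

No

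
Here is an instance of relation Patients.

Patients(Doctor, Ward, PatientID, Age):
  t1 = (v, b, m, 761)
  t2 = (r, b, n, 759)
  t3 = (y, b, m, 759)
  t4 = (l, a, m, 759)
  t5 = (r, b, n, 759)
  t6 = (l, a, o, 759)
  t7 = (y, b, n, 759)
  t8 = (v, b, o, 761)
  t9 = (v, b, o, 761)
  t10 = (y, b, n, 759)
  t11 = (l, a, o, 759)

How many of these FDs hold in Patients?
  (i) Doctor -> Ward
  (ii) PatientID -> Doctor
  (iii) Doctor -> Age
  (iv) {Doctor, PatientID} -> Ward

3

(i) Doctor -> Ward: every LHS value maps to a single RHS value — holds.
(ii) PatientID -> Doctor: PatientID=m: rows 1, 3, 4 → Doctor takes values {v, y, l} — violation; PatientID=n: rows 2, 5, 7, 10 → Doctor takes values {r, y} — violation; PatientID=o: rows 6, 8, 9, 11 → Doctor takes values {l, v} — violation — fails.
(iii) Doctor -> Age: every LHS value maps to a single RHS value — holds.
(iv) {Doctor, PatientID} -> Ward: every LHS value maps to a single RHS value — holds.
3 of the 4 dependencies hold.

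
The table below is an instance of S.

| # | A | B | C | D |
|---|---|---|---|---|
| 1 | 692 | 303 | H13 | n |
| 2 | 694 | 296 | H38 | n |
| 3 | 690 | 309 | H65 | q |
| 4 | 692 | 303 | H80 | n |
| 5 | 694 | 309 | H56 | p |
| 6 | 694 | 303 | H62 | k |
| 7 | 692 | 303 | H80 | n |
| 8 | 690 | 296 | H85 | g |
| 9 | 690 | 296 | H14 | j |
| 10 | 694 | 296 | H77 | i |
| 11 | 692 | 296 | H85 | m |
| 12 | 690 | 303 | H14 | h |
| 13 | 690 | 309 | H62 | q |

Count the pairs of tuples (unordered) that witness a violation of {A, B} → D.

(A=692, B=303): all 3 rows agree on D — 0 pairs.
(A=694, B=296): violating pairs (2,10) — 1 pair.
(A=690, B=309): all 2 rows agree on D — 0 pairs.
(A=690, B=296): violating pairs (8,9) — 1 pair.

2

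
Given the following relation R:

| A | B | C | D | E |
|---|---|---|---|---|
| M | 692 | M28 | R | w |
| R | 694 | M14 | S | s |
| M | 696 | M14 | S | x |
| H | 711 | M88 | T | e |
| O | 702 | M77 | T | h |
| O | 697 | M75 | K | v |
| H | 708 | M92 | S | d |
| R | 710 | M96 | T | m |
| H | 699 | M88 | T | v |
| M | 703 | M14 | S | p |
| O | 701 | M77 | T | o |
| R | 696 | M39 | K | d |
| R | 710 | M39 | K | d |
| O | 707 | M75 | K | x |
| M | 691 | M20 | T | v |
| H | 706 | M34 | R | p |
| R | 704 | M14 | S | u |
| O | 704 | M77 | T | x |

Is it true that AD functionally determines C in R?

(A=M, D=R): 1 row → C = M28 ✓
(A=R, D=S): 2 rows → C = M14, M14 ✓
(A=M, D=S): 2 rows → C = M14, M14 ✓
(A=H, D=T): 2 rows → C = M88, M88 ✓
(A=O, D=T): 3 rows → C = M77, M77, M77 ✓
(A=O, D=K): 2 rows → C = M75, M75 ✓
(A=H, D=S): 1 row → C = M92 ✓
(A=R, D=T): 1 row → C = M96 ✓
(A=R, D=K): 2 rows → C = M39, M39 ✓
(A=M, D=T): 1 row → C = M20 ✓
(A=H, D=R): 1 row → C = M34 ✓
Every AD value is associated with a single C value, so AD -> C holds.

Yes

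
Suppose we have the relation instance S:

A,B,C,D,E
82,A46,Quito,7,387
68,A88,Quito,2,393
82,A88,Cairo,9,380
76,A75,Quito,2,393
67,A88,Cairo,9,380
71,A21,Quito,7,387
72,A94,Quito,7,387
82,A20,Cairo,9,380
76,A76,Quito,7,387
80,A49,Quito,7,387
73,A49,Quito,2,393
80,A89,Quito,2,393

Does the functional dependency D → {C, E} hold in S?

Yes

D=7: 5 rows → {C,E} = (Quito, 387), (Quito, 387), (Quito, 387), (Quito, 387), (Quito, 387) ✓
D=2: 4 rows → {C,E} = (Quito, 393), (Quito, 393), (Quito, 393), (Quito, 393) ✓
D=9: 3 rows → {C,E} = (Cairo, 380), (Cairo, 380), (Cairo, 380) ✓
Every D value is associated with a single {C, E} value, so D → {C, E} holds.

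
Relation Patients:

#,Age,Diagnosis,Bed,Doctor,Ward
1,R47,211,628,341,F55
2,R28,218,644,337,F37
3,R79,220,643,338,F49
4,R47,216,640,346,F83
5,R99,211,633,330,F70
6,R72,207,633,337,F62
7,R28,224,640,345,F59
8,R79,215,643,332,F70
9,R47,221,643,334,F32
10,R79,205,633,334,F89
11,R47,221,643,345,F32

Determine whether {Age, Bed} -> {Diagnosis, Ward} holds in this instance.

(Age=R47, Bed=628): row 1 → {Diagnosis,Ward} = (211, F55) ✓
(Age=R28, Bed=644): row 2 → {Diagnosis,Ward} = (218, F37) ✓
(Age=R79, Bed=643): rows 3, 8 → {Diagnosis,Ward} takes values {(220, F49), (215, F70)} — violation
(Age=R47, Bed=640): row 4 → {Diagnosis,Ward} = (216, F83) ✓
(Age=R99, Bed=633): row 5 → {Diagnosis,Ward} = (211, F70) ✓
(Age=R72, Bed=633): row 6 → {Diagnosis,Ward} = (207, F62) ✓
(Age=R28, Bed=640): row 7 → {Diagnosis,Ward} = (224, F59) ✓
(Age=R47, Bed=643): rows 9, 11 → {Diagnosis,Ward} = (221, F32), (221, F32) ✓
(Age=R79, Bed=633): row 10 → {Diagnosis,Ward} = (205, F89) ✓
Two rows agree on {Age, Bed} but differ on {Diagnosis, Ward}, so {Age, Bed} -> {Diagnosis, Ward} does not hold.

No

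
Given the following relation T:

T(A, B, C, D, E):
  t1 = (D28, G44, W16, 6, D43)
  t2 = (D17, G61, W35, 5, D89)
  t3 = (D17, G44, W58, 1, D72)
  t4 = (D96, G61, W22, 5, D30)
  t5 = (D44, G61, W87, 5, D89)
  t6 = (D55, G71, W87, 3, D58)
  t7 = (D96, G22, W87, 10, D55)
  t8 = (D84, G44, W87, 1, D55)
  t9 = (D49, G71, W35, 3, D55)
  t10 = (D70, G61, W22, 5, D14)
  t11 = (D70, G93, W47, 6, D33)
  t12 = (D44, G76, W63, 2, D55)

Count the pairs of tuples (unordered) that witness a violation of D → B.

1

D=6: violating pairs (1,11) — 1 pair.
D=5: all 4 rows agree on B — 0 pairs.
D=1: all 2 rows agree on B — 0 pairs.
D=3: all 2 rows agree on B — 0 pairs.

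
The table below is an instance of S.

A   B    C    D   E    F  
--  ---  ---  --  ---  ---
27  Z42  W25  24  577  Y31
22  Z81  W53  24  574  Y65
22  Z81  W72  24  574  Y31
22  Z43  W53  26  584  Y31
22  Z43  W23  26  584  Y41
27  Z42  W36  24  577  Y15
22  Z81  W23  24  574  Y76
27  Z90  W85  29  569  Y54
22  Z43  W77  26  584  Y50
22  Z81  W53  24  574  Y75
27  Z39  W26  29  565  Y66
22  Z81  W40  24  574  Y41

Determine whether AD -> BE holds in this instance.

(A=27, D=24): 2 rows → {B,E} = (Z42, 577), (Z42, 577) ✓
(A=22, D=24): 5 rows → {B,E} = (Z81, 574), (Z81, 574), (Z81, 574), (Z81, 574), (Z81, 574) ✓
(A=22, D=26): 3 rows → {B,E} = (Z43, 584), (Z43, 584), (Z43, 584) ✓
(A=27, D=29): 2 rows → {B,E} takes values {(Z90, 569), (Z39, 565)} — violation
Two rows agree on AD but differ on BE, so AD -> BE does not hold.

No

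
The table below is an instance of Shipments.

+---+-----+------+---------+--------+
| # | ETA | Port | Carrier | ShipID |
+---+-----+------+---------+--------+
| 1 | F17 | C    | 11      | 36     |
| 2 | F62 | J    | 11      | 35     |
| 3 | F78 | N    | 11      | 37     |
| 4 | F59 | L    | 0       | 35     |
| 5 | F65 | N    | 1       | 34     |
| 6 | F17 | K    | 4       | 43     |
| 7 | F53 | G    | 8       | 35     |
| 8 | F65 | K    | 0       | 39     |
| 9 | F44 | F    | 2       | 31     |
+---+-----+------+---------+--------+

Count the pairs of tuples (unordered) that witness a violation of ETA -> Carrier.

ETA=F17: violating pairs (1,6) — 1 pair.
ETA=F65: violating pairs (5,8) — 1 pair.

2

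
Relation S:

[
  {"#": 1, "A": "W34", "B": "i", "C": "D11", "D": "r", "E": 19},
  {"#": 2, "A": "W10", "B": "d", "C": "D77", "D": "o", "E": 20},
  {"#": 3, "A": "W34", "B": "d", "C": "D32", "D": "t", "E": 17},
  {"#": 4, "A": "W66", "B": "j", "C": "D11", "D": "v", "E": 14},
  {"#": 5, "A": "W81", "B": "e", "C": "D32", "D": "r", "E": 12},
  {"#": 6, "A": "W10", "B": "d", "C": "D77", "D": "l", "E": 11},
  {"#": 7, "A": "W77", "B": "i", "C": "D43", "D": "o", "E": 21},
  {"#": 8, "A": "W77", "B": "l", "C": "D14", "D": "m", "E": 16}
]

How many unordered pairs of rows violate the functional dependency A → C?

2

A=W34: violating pairs (1,3) — 1 pair.
A=W10: all 2 rows agree on C — 0 pairs.
A=W77: violating pairs (7,8) — 1 pair.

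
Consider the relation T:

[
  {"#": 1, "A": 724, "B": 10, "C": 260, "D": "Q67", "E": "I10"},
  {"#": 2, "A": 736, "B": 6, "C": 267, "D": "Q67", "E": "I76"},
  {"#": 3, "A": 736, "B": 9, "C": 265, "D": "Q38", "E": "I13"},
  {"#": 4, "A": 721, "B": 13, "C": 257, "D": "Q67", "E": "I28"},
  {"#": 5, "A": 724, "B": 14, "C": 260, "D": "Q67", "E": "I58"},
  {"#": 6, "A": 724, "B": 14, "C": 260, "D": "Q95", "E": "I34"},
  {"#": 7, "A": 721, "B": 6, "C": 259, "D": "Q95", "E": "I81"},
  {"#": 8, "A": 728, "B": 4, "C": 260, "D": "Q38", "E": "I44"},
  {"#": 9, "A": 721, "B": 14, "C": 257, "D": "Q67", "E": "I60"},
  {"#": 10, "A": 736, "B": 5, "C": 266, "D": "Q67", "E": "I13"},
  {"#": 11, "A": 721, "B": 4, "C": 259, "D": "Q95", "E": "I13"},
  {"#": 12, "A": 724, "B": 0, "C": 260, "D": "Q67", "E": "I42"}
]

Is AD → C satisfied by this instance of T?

No

(A=724, D=Q67): rows 1, 5, 12 → C = 260, 260, 260 ✓
(A=736, D=Q67): rows 2, 10 → C takes values {267, 266} — violation
(A=736, D=Q38): row 3 → C = 265 ✓
(A=721, D=Q67): rows 4, 9 → C = 257, 257 ✓
(A=724, D=Q95): row 6 → C = 260 ✓
(A=721, D=Q95): rows 7, 11 → C = 259, 259 ✓
(A=728, D=Q38): row 8 → C = 260 ✓
Two rows agree on AD but differ on C, so AD → C does not hold.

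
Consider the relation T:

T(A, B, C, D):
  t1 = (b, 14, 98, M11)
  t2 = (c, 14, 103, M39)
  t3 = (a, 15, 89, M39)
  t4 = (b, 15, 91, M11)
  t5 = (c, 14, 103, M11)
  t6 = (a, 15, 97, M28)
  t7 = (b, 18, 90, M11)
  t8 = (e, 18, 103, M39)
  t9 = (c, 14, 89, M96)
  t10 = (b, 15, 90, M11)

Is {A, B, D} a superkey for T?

Rows 4 and 10 have the same {A, B, D} value (A=b, B=15, D=M11) but are distinct tuples, so {A, B, D} does not determine every attribute — not a superkey.

No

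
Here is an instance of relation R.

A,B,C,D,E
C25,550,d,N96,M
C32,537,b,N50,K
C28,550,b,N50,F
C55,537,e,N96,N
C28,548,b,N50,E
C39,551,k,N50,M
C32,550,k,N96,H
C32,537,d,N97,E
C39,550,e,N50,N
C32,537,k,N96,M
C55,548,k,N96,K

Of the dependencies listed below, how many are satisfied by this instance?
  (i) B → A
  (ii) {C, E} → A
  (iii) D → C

(i) B → A: B=550: 4 rows → A takes values {C25, C28, C32, C39} — violation; B=537: 4 rows → A takes values {C32, C55} — violation; B=548: 2 rows → A takes values {C28, C55} — violation — fails.
(ii) {C, E} → A: (C=e, E=N): 2 rows → A takes values {C55, C39} — violation; (C=k, E=M): 2 rows → A takes values {C39, C32} — violation — fails.
(iii) D → C: D=N96: 5 rows → C takes values {d, e, k} — violation; D=N50: 5 rows → C takes values {b, k, e} — violation — fails.
None of the 3 dependencies hold.

0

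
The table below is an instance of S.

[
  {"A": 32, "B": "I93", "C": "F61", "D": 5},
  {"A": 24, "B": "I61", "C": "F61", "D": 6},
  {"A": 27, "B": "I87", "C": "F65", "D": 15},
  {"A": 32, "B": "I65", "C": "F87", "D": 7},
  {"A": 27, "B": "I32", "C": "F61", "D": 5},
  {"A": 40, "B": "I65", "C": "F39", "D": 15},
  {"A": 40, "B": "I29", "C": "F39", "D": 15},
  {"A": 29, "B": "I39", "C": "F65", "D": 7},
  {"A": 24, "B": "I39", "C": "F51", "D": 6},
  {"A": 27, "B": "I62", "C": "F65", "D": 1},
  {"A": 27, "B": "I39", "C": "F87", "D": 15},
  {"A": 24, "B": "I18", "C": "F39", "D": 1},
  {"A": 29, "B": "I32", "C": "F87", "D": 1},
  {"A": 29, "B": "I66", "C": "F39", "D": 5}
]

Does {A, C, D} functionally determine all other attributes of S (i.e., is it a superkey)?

No

Two distinct rows share (A=40, C=F39, D=15), so {A, C, D} does not determine every attribute — not a superkey.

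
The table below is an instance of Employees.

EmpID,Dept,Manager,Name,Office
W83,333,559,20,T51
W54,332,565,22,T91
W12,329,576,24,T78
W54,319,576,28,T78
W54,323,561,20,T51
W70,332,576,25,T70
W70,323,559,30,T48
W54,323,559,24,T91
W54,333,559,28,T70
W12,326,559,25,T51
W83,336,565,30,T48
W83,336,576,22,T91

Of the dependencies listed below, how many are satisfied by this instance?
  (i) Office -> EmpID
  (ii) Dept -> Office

0

(i) Office -> EmpID: Office=T51: 3 rows → EmpID takes values {W83, W54, W12} — violation; Office=T91: 3 rows → EmpID takes values {W54, W83} — violation; Office=T78: 2 rows → EmpID takes values {W12, W54} — violation; Office=T70: 2 rows → EmpID takes values {W70, W54} — violation; Office=T48: 2 rows → EmpID takes values {W70, W83} — violation — fails.
(ii) Dept -> Office: Dept=333: 2 rows → Office takes values {T51, T70} — violation; Dept=332: 2 rows → Office takes values {T91, T70} — violation; Dept=323: 3 rows → Office takes values {T51, T48, T91} — violation; Dept=336: 2 rows → Office takes values {T48, T91} — violation — fails.
None of the 2 dependencies hold.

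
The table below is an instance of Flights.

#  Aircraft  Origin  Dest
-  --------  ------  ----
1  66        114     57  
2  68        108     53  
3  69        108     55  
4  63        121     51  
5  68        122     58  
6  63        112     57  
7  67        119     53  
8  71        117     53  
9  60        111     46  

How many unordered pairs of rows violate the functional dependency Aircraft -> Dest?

Aircraft=68: violating pairs (2,5) — 1 pair.
Aircraft=63: violating pairs (4,6) — 1 pair.

2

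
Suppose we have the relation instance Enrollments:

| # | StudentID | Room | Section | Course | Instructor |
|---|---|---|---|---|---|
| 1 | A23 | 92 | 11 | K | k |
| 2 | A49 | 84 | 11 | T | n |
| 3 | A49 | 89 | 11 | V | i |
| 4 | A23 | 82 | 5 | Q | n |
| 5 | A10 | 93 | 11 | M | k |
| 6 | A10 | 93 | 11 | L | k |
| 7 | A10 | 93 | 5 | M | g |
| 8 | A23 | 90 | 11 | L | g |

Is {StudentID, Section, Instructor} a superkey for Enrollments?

No

Rows 5 and 6 have the same {StudentID, Section, Instructor} value (StudentID=A10, Section=11, Instructor=k) but are distinct tuples, so {StudentID, Section, Instructor} does not determine every attribute — not a superkey.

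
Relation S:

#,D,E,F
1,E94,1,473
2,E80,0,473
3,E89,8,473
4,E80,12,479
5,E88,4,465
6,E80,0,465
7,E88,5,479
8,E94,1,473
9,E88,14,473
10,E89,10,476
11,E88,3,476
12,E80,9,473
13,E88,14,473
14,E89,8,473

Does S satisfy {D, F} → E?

(D=E94, F=473): rows 1, 8 → E = 1, 1 ✓
(D=E80, F=473): rows 2, 12 → E takes values {0, 9} — violation
(D=E89, F=473): rows 3, 14 → E = 8, 8 ✓
(D=E80, F=479): row 4 → E = 12 ✓
(D=E88, F=465): row 5 → E = 4 ✓
(D=E80, F=465): row 6 → E = 0 ✓
(D=E88, F=479): row 7 → E = 5 ✓
(D=E88, F=473): rows 9, 13 → E = 14, 14 ✓
(D=E89, F=476): row 10 → E = 10 ✓
(D=E88, F=476): row 11 → E = 3 ✓
Two rows agree on {D, F} but differ on E, so {D, F} → E does not hold.

No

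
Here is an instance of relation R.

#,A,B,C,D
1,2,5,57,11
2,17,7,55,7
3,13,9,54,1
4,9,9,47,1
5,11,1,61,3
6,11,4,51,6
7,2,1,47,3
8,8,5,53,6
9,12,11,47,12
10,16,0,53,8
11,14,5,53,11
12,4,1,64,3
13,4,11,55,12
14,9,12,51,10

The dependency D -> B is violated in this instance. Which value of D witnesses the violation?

D=11: rows 1, 11 → B = 5, 5 ✓
D=7: row 2 → B = 7 ✓
D=1: rows 3, 4 → B = 9, 9 ✓
D=3: rows 5, 7, 12 → B = 1, 1, 1 ✓
D=6: rows 6, 8 → B takes values {4, 5} — violation
D=12: rows 9, 13 → B = 11, 11 ✓
D=8: row 10 → B = 0 ✓
D=10: row 14 → B = 12 ✓
The only D value with inconsistent B is D=6.

6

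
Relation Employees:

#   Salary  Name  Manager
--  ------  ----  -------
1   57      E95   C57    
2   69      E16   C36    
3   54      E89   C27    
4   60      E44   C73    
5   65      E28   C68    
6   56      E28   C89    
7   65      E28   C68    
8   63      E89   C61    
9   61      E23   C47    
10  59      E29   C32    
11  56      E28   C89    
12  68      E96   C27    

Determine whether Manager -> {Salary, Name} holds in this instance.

No

Manager=C57: row 1 → {Salary,Name} = (57, E95) ✓
Manager=C36: row 2 → {Salary,Name} = (69, E16) ✓
Manager=C27: rows 3, 12 → {Salary,Name} takes values {(54, E89), (68, E96)} — violation
Manager=C73: row 4 → {Salary,Name} = (60, E44) ✓
Manager=C68: rows 5, 7 → {Salary,Name} = (65, E28), (65, E28) ✓
Manager=C89: rows 6, 11 → {Salary,Name} = (56, E28), (56, E28) ✓
Manager=C61: row 8 → {Salary,Name} = (63, E89) ✓
Manager=C47: row 9 → {Salary,Name} = (61, E23) ✓
Manager=C32: row 10 → {Salary,Name} = (59, E29) ✓
Two rows agree on Manager but differ on {Salary, Name}, so Manager -> {Salary, Name} does not hold.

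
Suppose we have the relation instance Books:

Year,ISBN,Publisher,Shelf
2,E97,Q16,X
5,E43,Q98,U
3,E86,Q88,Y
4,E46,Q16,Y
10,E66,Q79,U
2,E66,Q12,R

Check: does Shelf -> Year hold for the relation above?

Shelf=X: 1 row → Year = 2 ✓
Shelf=U: 2 rows → Year takes values {5, 10} — violation
Shelf=Y: 2 rows → Year takes values {3, 4} — violation
Shelf=R: 1 row → Year = 2 ✓
Two rows agree on Shelf but differ on Year, so Shelf -> Year does not hold.

No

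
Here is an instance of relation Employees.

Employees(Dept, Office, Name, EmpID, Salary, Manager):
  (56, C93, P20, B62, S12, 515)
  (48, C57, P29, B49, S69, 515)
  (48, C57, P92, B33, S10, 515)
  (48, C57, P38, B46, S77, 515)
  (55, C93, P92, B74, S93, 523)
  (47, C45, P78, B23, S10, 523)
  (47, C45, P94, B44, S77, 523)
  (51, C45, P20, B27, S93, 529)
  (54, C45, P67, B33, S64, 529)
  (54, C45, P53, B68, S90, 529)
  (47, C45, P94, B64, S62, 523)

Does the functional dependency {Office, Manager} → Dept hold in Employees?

(Office=C93, Manager=515): 1 row → Dept = 56 ✓
(Office=C57, Manager=515): 3 rows → Dept = 48, 48, 48 ✓
(Office=C93, Manager=523): 1 row → Dept = 55 ✓
(Office=C45, Manager=523): 3 rows → Dept = 47, 47, 47 ✓
(Office=C45, Manager=529): 3 rows → Dept takes values {51, 54} — violation
Two rows agree on {Office, Manager} but differ on Dept, so {Office, Manager} → Dept does not hold.

No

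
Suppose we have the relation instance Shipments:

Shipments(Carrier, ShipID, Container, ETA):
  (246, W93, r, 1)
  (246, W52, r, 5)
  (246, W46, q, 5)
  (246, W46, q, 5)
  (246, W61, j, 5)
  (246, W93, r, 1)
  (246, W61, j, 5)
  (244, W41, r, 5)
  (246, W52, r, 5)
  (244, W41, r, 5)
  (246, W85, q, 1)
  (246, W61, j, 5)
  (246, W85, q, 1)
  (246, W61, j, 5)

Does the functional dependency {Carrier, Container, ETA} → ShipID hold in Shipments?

Yes

(Carrier=246, Container=r, ETA=1): 2 rows → ShipID = W93, W93 ✓
(Carrier=246, Container=r, ETA=5): 2 rows → ShipID = W52, W52 ✓
(Carrier=246, Container=q, ETA=5): 2 rows → ShipID = W46, W46 ✓
(Carrier=246, Container=j, ETA=5): 4 rows → ShipID = W61, W61, W61, W61 ✓
(Carrier=244, Container=r, ETA=5): 2 rows → ShipID = W41, W41 ✓
(Carrier=246, Container=q, ETA=1): 2 rows → ShipID = W85, W85 ✓
Every {Carrier, Container, ETA} value is associated with a single ShipID value, so {Carrier, Container, ETA} → ShipID holds.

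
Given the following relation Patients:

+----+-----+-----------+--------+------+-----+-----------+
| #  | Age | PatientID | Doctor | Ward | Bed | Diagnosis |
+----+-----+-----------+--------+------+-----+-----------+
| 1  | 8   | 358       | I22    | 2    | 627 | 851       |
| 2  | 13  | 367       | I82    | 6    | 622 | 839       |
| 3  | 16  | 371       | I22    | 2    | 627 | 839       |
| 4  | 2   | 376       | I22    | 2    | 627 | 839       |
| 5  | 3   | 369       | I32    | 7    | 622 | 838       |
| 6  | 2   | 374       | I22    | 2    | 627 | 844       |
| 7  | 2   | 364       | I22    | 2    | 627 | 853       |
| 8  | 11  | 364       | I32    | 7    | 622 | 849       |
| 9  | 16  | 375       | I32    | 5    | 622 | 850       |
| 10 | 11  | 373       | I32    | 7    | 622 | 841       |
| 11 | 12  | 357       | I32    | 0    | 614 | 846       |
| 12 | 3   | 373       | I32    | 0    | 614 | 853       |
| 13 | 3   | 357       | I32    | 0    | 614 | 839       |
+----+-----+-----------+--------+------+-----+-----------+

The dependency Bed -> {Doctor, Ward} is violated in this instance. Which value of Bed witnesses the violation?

622

Bed=627: rows 1, 3, 4, 6, 7 → {Doctor,Ward} = (I22, 2), (I22, 2), (I22, 2), (I22, 2), (I22, 2) ✓
Bed=622: rows 2, 5, 8, 9, 10 → {Doctor,Ward} takes values {(I82, 6), (I32, 7), (I32, 5)} — violation
Bed=614: rows 11, 12, 13 → {Doctor,Ward} = (I32, 0), (I32, 0), (I32, 0) ✓
The only Bed value with inconsistent RHS is Bed=622.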